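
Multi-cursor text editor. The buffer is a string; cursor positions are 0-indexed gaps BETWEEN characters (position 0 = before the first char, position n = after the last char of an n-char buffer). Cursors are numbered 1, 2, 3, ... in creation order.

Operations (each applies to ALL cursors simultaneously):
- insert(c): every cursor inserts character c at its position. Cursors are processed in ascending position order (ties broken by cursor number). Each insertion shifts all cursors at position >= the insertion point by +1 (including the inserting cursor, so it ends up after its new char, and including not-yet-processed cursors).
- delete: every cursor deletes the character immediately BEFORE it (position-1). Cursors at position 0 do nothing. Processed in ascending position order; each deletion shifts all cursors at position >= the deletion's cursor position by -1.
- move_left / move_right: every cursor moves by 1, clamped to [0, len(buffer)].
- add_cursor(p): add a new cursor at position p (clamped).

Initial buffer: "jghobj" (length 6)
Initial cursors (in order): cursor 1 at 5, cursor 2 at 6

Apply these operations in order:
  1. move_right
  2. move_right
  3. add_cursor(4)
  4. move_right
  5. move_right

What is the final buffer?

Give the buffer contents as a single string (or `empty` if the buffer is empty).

After op 1 (move_right): buffer="jghobj" (len 6), cursors c1@6 c2@6, authorship ......
After op 2 (move_right): buffer="jghobj" (len 6), cursors c1@6 c2@6, authorship ......
After op 3 (add_cursor(4)): buffer="jghobj" (len 6), cursors c3@4 c1@6 c2@6, authorship ......
After op 4 (move_right): buffer="jghobj" (len 6), cursors c3@5 c1@6 c2@6, authorship ......
After op 5 (move_right): buffer="jghobj" (len 6), cursors c1@6 c2@6 c3@6, authorship ......

Answer: jghobj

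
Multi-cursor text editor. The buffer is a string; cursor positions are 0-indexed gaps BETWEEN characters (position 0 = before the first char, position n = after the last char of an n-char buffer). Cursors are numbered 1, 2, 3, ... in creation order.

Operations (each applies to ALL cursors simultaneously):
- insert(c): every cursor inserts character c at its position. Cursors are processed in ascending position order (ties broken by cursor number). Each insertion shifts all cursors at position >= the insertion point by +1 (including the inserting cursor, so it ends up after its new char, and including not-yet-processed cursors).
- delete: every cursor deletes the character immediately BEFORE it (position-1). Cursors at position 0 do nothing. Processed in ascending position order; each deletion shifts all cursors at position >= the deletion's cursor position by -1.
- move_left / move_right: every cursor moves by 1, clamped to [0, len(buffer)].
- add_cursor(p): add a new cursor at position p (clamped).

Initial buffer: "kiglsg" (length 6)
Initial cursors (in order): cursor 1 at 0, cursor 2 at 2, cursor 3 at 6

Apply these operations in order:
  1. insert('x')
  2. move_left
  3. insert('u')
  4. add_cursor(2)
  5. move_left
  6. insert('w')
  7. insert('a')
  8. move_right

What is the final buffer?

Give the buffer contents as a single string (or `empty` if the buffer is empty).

Answer: wauwaxkiwauxglsgwaux

Derivation:
After op 1 (insert('x')): buffer="xkixglsgx" (len 9), cursors c1@1 c2@4 c3@9, authorship 1..2....3
After op 2 (move_left): buffer="xkixglsgx" (len 9), cursors c1@0 c2@3 c3@8, authorship 1..2....3
After op 3 (insert('u')): buffer="uxkiuxglsgux" (len 12), cursors c1@1 c2@5 c3@11, authorship 11..22....33
After op 4 (add_cursor(2)): buffer="uxkiuxglsgux" (len 12), cursors c1@1 c4@2 c2@5 c3@11, authorship 11..22....33
After op 5 (move_left): buffer="uxkiuxglsgux" (len 12), cursors c1@0 c4@1 c2@4 c3@10, authorship 11..22....33
After op 6 (insert('w')): buffer="wuwxkiwuxglsgwux" (len 16), cursors c1@1 c4@3 c2@7 c3@14, authorship 1141..222....333
After op 7 (insert('a')): buffer="wauwaxkiwauxglsgwaux" (len 20), cursors c1@2 c4@5 c2@10 c3@18, authorship 111441..2222....3333
After op 8 (move_right): buffer="wauwaxkiwauxglsgwaux" (len 20), cursors c1@3 c4@6 c2@11 c3@19, authorship 111441..2222....3333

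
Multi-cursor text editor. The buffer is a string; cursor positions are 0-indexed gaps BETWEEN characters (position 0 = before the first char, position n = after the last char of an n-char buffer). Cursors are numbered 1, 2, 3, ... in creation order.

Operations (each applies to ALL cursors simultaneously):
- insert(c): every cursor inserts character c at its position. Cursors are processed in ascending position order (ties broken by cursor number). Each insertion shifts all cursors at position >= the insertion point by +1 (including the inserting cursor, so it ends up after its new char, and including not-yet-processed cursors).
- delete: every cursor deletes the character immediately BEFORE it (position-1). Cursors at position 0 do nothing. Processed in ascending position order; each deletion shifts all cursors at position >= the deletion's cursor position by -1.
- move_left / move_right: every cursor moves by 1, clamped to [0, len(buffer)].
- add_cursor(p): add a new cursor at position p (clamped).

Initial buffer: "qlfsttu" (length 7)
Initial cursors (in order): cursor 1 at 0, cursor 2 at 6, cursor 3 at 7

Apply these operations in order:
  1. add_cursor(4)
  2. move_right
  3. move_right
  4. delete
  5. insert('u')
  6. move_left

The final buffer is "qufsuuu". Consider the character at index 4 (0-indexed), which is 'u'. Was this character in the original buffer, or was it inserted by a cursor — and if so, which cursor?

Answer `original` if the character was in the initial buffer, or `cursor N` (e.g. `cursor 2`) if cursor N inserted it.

After op 1 (add_cursor(4)): buffer="qlfsttu" (len 7), cursors c1@0 c4@4 c2@6 c3@7, authorship .......
After op 2 (move_right): buffer="qlfsttu" (len 7), cursors c1@1 c4@5 c2@7 c3@7, authorship .......
After op 3 (move_right): buffer="qlfsttu" (len 7), cursors c1@2 c4@6 c2@7 c3@7, authorship .......
After op 4 (delete): buffer="qfs" (len 3), cursors c1@1 c2@3 c3@3 c4@3, authorship ...
After op 5 (insert('u')): buffer="qufsuuu" (len 7), cursors c1@2 c2@7 c3@7 c4@7, authorship .1..234
After op 6 (move_left): buffer="qufsuuu" (len 7), cursors c1@1 c2@6 c3@6 c4@6, authorship .1..234
Authorship (.=original, N=cursor N): . 1 . . 2 3 4
Index 4: author = 2

Answer: cursor 2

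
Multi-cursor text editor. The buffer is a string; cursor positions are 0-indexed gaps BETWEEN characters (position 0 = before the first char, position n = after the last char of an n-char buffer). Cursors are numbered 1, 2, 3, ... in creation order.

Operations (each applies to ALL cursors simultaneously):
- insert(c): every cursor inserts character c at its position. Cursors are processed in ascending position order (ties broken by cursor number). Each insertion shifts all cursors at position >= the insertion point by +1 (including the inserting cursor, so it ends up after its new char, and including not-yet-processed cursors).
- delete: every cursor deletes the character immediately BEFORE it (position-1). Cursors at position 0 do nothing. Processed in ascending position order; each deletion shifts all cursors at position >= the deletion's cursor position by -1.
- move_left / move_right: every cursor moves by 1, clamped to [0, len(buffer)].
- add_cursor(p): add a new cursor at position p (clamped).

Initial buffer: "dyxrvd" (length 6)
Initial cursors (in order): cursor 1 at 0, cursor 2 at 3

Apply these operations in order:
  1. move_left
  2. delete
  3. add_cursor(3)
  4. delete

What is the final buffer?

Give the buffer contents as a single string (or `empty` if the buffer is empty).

After op 1 (move_left): buffer="dyxrvd" (len 6), cursors c1@0 c2@2, authorship ......
After op 2 (delete): buffer="dxrvd" (len 5), cursors c1@0 c2@1, authorship .....
After op 3 (add_cursor(3)): buffer="dxrvd" (len 5), cursors c1@0 c2@1 c3@3, authorship .....
After op 4 (delete): buffer="xvd" (len 3), cursors c1@0 c2@0 c3@1, authorship ...

Answer: xvd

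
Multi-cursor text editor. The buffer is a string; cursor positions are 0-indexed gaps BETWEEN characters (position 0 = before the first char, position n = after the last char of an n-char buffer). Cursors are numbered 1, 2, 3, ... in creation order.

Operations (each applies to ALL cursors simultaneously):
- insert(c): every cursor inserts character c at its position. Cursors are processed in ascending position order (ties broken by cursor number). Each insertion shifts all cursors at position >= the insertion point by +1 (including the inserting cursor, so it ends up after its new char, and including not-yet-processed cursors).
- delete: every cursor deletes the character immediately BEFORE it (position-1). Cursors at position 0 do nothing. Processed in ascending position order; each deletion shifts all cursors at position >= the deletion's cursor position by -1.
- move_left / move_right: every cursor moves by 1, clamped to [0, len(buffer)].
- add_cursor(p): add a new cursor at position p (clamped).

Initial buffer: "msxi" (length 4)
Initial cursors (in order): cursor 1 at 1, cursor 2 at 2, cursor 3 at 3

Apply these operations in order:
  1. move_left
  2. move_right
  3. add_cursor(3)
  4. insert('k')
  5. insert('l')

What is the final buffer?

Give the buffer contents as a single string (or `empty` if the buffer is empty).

Answer: mklsklxkklli

Derivation:
After op 1 (move_left): buffer="msxi" (len 4), cursors c1@0 c2@1 c3@2, authorship ....
After op 2 (move_right): buffer="msxi" (len 4), cursors c1@1 c2@2 c3@3, authorship ....
After op 3 (add_cursor(3)): buffer="msxi" (len 4), cursors c1@1 c2@2 c3@3 c4@3, authorship ....
After op 4 (insert('k')): buffer="mkskxkki" (len 8), cursors c1@2 c2@4 c3@7 c4@7, authorship .1.2.34.
After op 5 (insert('l')): buffer="mklsklxkklli" (len 12), cursors c1@3 c2@6 c3@11 c4@11, authorship .11.22.3434.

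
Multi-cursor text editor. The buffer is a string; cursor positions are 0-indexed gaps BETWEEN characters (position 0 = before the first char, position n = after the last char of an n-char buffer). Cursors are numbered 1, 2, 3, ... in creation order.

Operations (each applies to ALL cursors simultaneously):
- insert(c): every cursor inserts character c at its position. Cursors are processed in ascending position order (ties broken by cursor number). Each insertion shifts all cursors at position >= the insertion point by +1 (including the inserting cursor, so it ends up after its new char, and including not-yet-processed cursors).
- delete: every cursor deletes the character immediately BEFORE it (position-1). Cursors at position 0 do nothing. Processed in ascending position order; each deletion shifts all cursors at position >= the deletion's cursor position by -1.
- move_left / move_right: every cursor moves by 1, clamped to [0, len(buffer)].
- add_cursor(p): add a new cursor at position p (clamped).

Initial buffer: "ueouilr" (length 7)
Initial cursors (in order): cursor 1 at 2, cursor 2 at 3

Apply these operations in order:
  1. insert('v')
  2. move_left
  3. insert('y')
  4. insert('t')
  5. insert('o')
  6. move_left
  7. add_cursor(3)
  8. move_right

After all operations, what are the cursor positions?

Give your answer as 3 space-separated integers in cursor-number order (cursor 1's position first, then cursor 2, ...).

After op 1 (insert('v')): buffer="uevovuilr" (len 9), cursors c1@3 c2@5, authorship ..1.2....
After op 2 (move_left): buffer="uevovuilr" (len 9), cursors c1@2 c2@4, authorship ..1.2....
After op 3 (insert('y')): buffer="ueyvoyvuilr" (len 11), cursors c1@3 c2@6, authorship ..11.22....
After op 4 (insert('t')): buffer="ueytvoytvuilr" (len 13), cursors c1@4 c2@8, authorship ..111.222....
After op 5 (insert('o')): buffer="ueytovoytovuilr" (len 15), cursors c1@5 c2@10, authorship ..1111.2222....
After op 6 (move_left): buffer="ueytovoytovuilr" (len 15), cursors c1@4 c2@9, authorship ..1111.2222....
After op 7 (add_cursor(3)): buffer="ueytovoytovuilr" (len 15), cursors c3@3 c1@4 c2@9, authorship ..1111.2222....
After op 8 (move_right): buffer="ueytovoytovuilr" (len 15), cursors c3@4 c1@5 c2@10, authorship ..1111.2222....

Answer: 5 10 4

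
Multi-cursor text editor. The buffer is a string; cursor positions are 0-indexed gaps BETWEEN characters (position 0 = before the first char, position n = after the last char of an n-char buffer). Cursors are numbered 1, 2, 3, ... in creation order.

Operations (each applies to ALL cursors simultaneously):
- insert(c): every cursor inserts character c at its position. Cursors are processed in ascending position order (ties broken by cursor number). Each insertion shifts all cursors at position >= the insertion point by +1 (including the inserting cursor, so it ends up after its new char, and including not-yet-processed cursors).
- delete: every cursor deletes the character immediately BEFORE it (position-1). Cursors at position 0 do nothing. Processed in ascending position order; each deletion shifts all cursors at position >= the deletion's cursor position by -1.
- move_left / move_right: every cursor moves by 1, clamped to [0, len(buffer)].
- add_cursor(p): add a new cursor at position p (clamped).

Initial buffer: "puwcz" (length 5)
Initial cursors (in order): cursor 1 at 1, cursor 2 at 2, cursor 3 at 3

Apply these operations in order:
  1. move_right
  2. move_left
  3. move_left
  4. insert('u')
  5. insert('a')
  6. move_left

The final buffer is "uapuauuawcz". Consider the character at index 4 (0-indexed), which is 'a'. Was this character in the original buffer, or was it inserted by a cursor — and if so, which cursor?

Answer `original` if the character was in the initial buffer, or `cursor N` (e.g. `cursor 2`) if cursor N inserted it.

After op 1 (move_right): buffer="puwcz" (len 5), cursors c1@2 c2@3 c3@4, authorship .....
After op 2 (move_left): buffer="puwcz" (len 5), cursors c1@1 c2@2 c3@3, authorship .....
After op 3 (move_left): buffer="puwcz" (len 5), cursors c1@0 c2@1 c3@2, authorship .....
After op 4 (insert('u')): buffer="upuuuwcz" (len 8), cursors c1@1 c2@3 c3@5, authorship 1.2.3...
After op 5 (insert('a')): buffer="uapuauuawcz" (len 11), cursors c1@2 c2@5 c3@8, authorship 11.22.33...
After op 6 (move_left): buffer="uapuauuawcz" (len 11), cursors c1@1 c2@4 c3@7, authorship 11.22.33...
Authorship (.=original, N=cursor N): 1 1 . 2 2 . 3 3 . . .
Index 4: author = 2

Answer: cursor 2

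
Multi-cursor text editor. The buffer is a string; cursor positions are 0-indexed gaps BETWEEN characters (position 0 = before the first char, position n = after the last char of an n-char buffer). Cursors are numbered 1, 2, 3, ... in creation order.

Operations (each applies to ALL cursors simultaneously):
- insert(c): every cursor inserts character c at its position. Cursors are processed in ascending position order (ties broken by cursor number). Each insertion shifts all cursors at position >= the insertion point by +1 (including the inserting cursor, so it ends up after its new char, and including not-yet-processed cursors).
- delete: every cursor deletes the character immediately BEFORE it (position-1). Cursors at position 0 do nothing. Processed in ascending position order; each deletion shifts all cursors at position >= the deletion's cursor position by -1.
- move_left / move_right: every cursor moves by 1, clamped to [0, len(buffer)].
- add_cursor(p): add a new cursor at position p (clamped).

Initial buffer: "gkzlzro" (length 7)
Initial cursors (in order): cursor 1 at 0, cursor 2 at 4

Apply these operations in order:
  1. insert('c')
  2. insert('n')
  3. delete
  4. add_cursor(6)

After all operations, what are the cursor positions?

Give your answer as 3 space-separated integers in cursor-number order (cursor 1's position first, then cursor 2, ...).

Answer: 1 6 6

Derivation:
After op 1 (insert('c')): buffer="cgkzlczro" (len 9), cursors c1@1 c2@6, authorship 1....2...
After op 2 (insert('n')): buffer="cngkzlcnzro" (len 11), cursors c1@2 c2@8, authorship 11....22...
After op 3 (delete): buffer="cgkzlczro" (len 9), cursors c1@1 c2@6, authorship 1....2...
After op 4 (add_cursor(6)): buffer="cgkzlczro" (len 9), cursors c1@1 c2@6 c3@6, authorship 1....2...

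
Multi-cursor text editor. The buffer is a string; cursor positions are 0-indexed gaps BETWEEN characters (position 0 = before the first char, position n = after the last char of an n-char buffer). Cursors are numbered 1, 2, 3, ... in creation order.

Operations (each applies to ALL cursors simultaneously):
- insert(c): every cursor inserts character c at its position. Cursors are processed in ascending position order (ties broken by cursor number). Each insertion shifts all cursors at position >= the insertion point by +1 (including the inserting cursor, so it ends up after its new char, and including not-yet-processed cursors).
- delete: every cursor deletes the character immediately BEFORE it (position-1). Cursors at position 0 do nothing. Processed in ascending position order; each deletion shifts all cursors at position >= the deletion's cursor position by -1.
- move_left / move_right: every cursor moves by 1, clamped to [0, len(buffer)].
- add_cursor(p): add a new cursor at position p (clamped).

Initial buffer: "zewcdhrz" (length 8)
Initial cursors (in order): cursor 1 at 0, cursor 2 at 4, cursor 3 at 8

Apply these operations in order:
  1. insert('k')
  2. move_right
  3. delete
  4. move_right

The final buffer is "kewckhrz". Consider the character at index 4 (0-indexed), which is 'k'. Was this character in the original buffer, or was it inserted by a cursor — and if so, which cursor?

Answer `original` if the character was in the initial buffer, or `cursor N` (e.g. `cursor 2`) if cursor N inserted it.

After op 1 (insert('k')): buffer="kzewckdhrzk" (len 11), cursors c1@1 c2@6 c3@11, authorship 1....2....3
After op 2 (move_right): buffer="kzewckdhrzk" (len 11), cursors c1@2 c2@7 c3@11, authorship 1....2....3
After op 3 (delete): buffer="kewckhrz" (len 8), cursors c1@1 c2@5 c3@8, authorship 1...2...
After op 4 (move_right): buffer="kewckhrz" (len 8), cursors c1@2 c2@6 c3@8, authorship 1...2...
Authorship (.=original, N=cursor N): 1 . . . 2 . . .
Index 4: author = 2

Answer: cursor 2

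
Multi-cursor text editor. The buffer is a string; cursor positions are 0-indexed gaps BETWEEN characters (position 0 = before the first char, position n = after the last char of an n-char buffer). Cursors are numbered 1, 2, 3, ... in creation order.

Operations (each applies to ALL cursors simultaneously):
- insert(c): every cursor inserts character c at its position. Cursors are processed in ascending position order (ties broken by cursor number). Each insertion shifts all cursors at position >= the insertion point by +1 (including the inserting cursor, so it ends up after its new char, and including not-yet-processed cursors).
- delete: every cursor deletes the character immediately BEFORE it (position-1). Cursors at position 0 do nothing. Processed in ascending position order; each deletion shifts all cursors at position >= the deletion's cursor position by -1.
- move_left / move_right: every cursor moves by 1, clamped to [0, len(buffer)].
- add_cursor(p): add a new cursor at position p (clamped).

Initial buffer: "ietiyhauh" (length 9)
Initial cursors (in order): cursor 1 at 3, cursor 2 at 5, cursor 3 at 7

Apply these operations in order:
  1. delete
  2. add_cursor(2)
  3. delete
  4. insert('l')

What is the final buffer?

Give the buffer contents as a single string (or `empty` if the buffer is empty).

Answer: lllluh

Derivation:
After op 1 (delete): buffer="ieihuh" (len 6), cursors c1@2 c2@3 c3@4, authorship ......
After op 2 (add_cursor(2)): buffer="ieihuh" (len 6), cursors c1@2 c4@2 c2@3 c3@4, authorship ......
After op 3 (delete): buffer="uh" (len 2), cursors c1@0 c2@0 c3@0 c4@0, authorship ..
After op 4 (insert('l')): buffer="lllluh" (len 6), cursors c1@4 c2@4 c3@4 c4@4, authorship 1234..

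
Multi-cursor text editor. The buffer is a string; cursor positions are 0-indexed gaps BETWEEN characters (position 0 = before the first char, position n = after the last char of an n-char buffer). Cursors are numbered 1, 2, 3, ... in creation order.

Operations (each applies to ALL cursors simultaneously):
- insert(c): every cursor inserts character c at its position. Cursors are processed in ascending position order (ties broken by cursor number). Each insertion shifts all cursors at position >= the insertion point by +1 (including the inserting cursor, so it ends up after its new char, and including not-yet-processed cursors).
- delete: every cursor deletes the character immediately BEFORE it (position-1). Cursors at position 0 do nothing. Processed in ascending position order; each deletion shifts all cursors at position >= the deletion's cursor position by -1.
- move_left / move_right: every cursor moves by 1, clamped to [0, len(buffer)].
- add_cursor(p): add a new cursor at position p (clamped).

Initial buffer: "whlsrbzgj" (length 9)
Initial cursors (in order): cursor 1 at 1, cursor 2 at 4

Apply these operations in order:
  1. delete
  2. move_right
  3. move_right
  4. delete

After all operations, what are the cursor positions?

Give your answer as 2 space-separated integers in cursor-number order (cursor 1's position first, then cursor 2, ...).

Answer: 1 2

Derivation:
After op 1 (delete): buffer="hlrbzgj" (len 7), cursors c1@0 c2@2, authorship .......
After op 2 (move_right): buffer="hlrbzgj" (len 7), cursors c1@1 c2@3, authorship .......
After op 3 (move_right): buffer="hlrbzgj" (len 7), cursors c1@2 c2@4, authorship .......
After op 4 (delete): buffer="hrzgj" (len 5), cursors c1@1 c2@2, authorship .....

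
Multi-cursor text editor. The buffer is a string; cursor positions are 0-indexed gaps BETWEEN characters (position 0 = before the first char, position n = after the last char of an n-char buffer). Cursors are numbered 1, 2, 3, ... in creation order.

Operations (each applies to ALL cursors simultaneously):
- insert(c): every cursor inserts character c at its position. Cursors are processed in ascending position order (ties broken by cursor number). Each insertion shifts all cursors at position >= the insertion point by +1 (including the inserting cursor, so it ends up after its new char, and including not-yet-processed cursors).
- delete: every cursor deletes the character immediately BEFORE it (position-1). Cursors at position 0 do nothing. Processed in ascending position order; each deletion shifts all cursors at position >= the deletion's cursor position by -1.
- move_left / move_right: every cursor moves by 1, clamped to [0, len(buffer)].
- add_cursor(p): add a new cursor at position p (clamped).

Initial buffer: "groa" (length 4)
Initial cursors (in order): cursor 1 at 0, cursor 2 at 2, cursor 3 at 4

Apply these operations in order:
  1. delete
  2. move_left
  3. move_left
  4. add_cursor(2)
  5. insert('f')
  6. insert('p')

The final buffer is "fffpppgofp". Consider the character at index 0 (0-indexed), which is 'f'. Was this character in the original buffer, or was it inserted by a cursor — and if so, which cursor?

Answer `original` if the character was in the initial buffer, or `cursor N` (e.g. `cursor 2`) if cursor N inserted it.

Answer: cursor 1

Derivation:
After op 1 (delete): buffer="go" (len 2), cursors c1@0 c2@1 c3@2, authorship ..
After op 2 (move_left): buffer="go" (len 2), cursors c1@0 c2@0 c3@1, authorship ..
After op 3 (move_left): buffer="go" (len 2), cursors c1@0 c2@0 c3@0, authorship ..
After op 4 (add_cursor(2)): buffer="go" (len 2), cursors c1@0 c2@0 c3@0 c4@2, authorship ..
After op 5 (insert('f')): buffer="fffgof" (len 6), cursors c1@3 c2@3 c3@3 c4@6, authorship 123..4
After op 6 (insert('p')): buffer="fffpppgofp" (len 10), cursors c1@6 c2@6 c3@6 c4@10, authorship 123123..44
Authorship (.=original, N=cursor N): 1 2 3 1 2 3 . . 4 4
Index 0: author = 1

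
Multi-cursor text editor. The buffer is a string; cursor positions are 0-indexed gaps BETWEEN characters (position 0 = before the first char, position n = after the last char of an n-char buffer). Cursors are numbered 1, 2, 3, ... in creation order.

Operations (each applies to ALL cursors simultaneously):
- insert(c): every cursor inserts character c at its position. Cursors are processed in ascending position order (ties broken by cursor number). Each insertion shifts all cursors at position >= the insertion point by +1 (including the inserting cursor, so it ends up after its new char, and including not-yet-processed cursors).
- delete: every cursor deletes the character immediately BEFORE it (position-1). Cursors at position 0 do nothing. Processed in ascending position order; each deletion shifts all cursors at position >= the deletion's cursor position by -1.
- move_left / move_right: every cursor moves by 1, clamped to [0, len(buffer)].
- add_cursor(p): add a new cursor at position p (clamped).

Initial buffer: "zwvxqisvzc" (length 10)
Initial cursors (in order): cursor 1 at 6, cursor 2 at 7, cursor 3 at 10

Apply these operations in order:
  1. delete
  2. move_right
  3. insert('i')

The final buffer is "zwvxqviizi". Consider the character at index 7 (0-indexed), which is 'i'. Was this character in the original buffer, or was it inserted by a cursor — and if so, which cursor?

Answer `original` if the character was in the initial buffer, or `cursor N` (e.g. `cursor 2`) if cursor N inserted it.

After op 1 (delete): buffer="zwvxqvz" (len 7), cursors c1@5 c2@5 c3@7, authorship .......
After op 2 (move_right): buffer="zwvxqvz" (len 7), cursors c1@6 c2@6 c3@7, authorship .......
After op 3 (insert('i')): buffer="zwvxqviizi" (len 10), cursors c1@8 c2@8 c3@10, authorship ......12.3
Authorship (.=original, N=cursor N): . . . . . . 1 2 . 3
Index 7: author = 2

Answer: cursor 2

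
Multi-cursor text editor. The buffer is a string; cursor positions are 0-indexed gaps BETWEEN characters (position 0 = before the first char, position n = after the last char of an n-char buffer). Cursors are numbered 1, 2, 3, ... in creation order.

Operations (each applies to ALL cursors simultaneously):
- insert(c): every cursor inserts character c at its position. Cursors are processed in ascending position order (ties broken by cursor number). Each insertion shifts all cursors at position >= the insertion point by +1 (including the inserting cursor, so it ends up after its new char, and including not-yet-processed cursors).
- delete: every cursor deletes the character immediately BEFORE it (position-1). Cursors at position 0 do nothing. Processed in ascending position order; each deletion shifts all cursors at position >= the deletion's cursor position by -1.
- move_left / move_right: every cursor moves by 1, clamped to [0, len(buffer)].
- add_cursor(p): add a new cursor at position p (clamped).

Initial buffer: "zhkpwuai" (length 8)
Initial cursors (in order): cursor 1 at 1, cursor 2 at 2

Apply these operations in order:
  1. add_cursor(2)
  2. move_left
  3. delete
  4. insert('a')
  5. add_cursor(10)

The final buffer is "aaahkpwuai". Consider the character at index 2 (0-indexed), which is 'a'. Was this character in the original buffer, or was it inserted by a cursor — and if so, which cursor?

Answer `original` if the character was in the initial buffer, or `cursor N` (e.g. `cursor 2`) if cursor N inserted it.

After op 1 (add_cursor(2)): buffer="zhkpwuai" (len 8), cursors c1@1 c2@2 c3@2, authorship ........
After op 2 (move_left): buffer="zhkpwuai" (len 8), cursors c1@0 c2@1 c3@1, authorship ........
After op 3 (delete): buffer="hkpwuai" (len 7), cursors c1@0 c2@0 c3@0, authorship .......
After op 4 (insert('a')): buffer="aaahkpwuai" (len 10), cursors c1@3 c2@3 c3@3, authorship 123.......
After op 5 (add_cursor(10)): buffer="aaahkpwuai" (len 10), cursors c1@3 c2@3 c3@3 c4@10, authorship 123.......
Authorship (.=original, N=cursor N): 1 2 3 . . . . . . .
Index 2: author = 3

Answer: cursor 3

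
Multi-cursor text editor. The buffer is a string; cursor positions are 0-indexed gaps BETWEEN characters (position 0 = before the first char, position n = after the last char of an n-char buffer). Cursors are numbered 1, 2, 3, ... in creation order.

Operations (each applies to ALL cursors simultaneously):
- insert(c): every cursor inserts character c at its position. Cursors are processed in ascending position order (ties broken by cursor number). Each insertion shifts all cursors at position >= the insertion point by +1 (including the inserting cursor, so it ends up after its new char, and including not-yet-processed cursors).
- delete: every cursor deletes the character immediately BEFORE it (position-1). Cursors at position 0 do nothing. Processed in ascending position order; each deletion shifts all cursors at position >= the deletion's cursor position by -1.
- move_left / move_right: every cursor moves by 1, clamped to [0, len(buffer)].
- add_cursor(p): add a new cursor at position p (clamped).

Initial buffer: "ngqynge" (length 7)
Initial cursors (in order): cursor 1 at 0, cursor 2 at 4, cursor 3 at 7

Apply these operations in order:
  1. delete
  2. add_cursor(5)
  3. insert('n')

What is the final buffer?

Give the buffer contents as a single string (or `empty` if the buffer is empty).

Answer: nngqnngnn

Derivation:
After op 1 (delete): buffer="ngqng" (len 5), cursors c1@0 c2@3 c3@5, authorship .....
After op 2 (add_cursor(5)): buffer="ngqng" (len 5), cursors c1@0 c2@3 c3@5 c4@5, authorship .....
After op 3 (insert('n')): buffer="nngqnngnn" (len 9), cursors c1@1 c2@5 c3@9 c4@9, authorship 1...2..34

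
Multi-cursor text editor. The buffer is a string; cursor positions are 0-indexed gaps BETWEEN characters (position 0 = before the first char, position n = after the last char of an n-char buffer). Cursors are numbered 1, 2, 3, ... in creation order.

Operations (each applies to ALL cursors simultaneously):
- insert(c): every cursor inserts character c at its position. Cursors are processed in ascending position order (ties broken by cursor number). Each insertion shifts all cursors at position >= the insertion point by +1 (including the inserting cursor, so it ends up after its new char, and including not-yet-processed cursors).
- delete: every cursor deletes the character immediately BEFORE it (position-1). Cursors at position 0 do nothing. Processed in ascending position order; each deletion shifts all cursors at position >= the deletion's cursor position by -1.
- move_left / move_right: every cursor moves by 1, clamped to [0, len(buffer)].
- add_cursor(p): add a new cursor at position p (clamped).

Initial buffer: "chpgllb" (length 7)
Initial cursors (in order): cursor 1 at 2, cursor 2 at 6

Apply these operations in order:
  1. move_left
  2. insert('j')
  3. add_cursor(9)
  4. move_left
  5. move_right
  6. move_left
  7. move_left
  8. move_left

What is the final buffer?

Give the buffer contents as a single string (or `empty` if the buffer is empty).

Answer: cjhpgljlb

Derivation:
After op 1 (move_left): buffer="chpgllb" (len 7), cursors c1@1 c2@5, authorship .......
After op 2 (insert('j')): buffer="cjhpgljlb" (len 9), cursors c1@2 c2@7, authorship .1....2..
After op 3 (add_cursor(9)): buffer="cjhpgljlb" (len 9), cursors c1@2 c2@7 c3@9, authorship .1....2..
After op 4 (move_left): buffer="cjhpgljlb" (len 9), cursors c1@1 c2@6 c3@8, authorship .1....2..
After op 5 (move_right): buffer="cjhpgljlb" (len 9), cursors c1@2 c2@7 c3@9, authorship .1....2..
After op 6 (move_left): buffer="cjhpgljlb" (len 9), cursors c1@1 c2@6 c3@8, authorship .1....2..
After op 7 (move_left): buffer="cjhpgljlb" (len 9), cursors c1@0 c2@5 c3@7, authorship .1....2..
After op 8 (move_left): buffer="cjhpgljlb" (len 9), cursors c1@0 c2@4 c3@6, authorship .1....2..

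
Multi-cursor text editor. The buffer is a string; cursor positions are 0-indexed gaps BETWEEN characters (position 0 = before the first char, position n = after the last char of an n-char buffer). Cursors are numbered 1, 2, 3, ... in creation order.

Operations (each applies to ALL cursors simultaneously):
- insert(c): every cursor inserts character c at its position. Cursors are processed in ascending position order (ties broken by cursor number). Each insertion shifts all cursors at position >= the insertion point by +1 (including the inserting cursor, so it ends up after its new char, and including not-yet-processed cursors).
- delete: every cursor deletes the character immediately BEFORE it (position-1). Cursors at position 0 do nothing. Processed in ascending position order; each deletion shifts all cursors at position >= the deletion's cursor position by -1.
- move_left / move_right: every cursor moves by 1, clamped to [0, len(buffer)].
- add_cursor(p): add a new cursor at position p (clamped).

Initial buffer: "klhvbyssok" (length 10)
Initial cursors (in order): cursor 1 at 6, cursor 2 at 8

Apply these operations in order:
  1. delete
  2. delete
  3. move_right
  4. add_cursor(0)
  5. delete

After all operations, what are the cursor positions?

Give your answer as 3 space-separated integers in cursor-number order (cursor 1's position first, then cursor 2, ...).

Answer: 3 3 0

Derivation:
After op 1 (delete): buffer="klhvbsok" (len 8), cursors c1@5 c2@6, authorship ........
After op 2 (delete): buffer="klhvok" (len 6), cursors c1@4 c2@4, authorship ......
After op 3 (move_right): buffer="klhvok" (len 6), cursors c1@5 c2@5, authorship ......
After op 4 (add_cursor(0)): buffer="klhvok" (len 6), cursors c3@0 c1@5 c2@5, authorship ......
After op 5 (delete): buffer="klhk" (len 4), cursors c3@0 c1@3 c2@3, authorship ....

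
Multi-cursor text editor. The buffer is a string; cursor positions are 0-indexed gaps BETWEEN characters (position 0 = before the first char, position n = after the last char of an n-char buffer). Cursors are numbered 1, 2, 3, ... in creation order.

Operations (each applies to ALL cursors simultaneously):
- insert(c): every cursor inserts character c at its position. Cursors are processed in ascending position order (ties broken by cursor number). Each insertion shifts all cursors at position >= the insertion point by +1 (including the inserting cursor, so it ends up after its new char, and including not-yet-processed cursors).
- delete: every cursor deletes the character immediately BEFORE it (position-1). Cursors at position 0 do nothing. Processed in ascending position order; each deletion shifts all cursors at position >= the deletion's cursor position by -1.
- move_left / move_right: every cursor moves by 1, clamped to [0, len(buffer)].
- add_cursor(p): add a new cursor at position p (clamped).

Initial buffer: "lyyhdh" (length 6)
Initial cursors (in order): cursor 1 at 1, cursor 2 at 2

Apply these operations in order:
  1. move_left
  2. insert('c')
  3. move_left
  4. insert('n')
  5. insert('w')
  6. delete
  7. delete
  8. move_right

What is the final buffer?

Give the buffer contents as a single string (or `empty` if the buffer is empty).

Answer: clcyyhdh

Derivation:
After op 1 (move_left): buffer="lyyhdh" (len 6), cursors c1@0 c2@1, authorship ......
After op 2 (insert('c')): buffer="clcyyhdh" (len 8), cursors c1@1 c2@3, authorship 1.2.....
After op 3 (move_left): buffer="clcyyhdh" (len 8), cursors c1@0 c2@2, authorship 1.2.....
After op 4 (insert('n')): buffer="nclncyyhdh" (len 10), cursors c1@1 c2@4, authorship 11.22.....
After op 5 (insert('w')): buffer="nwclnwcyyhdh" (len 12), cursors c1@2 c2@6, authorship 111.222.....
After op 6 (delete): buffer="nclncyyhdh" (len 10), cursors c1@1 c2@4, authorship 11.22.....
After op 7 (delete): buffer="clcyyhdh" (len 8), cursors c1@0 c2@2, authorship 1.2.....
After op 8 (move_right): buffer="clcyyhdh" (len 8), cursors c1@1 c2@3, authorship 1.2.....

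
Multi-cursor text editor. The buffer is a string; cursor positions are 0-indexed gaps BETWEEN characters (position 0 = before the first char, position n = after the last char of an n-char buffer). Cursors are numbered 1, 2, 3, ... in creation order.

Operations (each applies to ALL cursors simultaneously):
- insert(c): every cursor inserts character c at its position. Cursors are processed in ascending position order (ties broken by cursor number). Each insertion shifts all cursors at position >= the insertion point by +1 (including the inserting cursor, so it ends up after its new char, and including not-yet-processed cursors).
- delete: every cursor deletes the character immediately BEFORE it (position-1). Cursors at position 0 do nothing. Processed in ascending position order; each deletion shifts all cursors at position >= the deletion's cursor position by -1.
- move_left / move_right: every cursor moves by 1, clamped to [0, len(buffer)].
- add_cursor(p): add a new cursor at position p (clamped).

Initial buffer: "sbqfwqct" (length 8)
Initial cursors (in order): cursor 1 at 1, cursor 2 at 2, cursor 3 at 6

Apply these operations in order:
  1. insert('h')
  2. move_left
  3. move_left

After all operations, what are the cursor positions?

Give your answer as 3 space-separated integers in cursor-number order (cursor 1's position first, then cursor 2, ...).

After op 1 (insert('h')): buffer="shbhqfwqhct" (len 11), cursors c1@2 c2@4 c3@9, authorship .1.2....3..
After op 2 (move_left): buffer="shbhqfwqhct" (len 11), cursors c1@1 c2@3 c3@8, authorship .1.2....3..
After op 3 (move_left): buffer="shbhqfwqhct" (len 11), cursors c1@0 c2@2 c3@7, authorship .1.2....3..

Answer: 0 2 7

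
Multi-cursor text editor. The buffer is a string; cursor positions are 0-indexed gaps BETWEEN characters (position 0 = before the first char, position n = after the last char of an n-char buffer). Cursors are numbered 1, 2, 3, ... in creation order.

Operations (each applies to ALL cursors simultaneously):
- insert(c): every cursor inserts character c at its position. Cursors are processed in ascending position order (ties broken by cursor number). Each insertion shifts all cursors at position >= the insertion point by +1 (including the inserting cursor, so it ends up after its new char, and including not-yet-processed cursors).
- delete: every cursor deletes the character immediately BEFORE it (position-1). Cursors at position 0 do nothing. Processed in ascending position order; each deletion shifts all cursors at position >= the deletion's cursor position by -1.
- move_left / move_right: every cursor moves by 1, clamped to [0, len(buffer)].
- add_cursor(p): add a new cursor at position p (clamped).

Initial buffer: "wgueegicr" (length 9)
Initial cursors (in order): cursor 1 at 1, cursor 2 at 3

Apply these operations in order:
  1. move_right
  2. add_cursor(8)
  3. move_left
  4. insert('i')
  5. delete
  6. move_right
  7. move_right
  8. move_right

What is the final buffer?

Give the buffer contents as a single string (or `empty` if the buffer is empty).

Answer: wgueegicr

Derivation:
After op 1 (move_right): buffer="wgueegicr" (len 9), cursors c1@2 c2@4, authorship .........
After op 2 (add_cursor(8)): buffer="wgueegicr" (len 9), cursors c1@2 c2@4 c3@8, authorship .........
After op 3 (move_left): buffer="wgueegicr" (len 9), cursors c1@1 c2@3 c3@7, authorship .........
After op 4 (insert('i')): buffer="wiguieegiicr" (len 12), cursors c1@2 c2@5 c3@10, authorship .1..2....3..
After op 5 (delete): buffer="wgueegicr" (len 9), cursors c1@1 c2@3 c3@7, authorship .........
After op 6 (move_right): buffer="wgueegicr" (len 9), cursors c1@2 c2@4 c3@8, authorship .........
After op 7 (move_right): buffer="wgueegicr" (len 9), cursors c1@3 c2@5 c3@9, authorship .........
After op 8 (move_right): buffer="wgueegicr" (len 9), cursors c1@4 c2@6 c3@9, authorship .........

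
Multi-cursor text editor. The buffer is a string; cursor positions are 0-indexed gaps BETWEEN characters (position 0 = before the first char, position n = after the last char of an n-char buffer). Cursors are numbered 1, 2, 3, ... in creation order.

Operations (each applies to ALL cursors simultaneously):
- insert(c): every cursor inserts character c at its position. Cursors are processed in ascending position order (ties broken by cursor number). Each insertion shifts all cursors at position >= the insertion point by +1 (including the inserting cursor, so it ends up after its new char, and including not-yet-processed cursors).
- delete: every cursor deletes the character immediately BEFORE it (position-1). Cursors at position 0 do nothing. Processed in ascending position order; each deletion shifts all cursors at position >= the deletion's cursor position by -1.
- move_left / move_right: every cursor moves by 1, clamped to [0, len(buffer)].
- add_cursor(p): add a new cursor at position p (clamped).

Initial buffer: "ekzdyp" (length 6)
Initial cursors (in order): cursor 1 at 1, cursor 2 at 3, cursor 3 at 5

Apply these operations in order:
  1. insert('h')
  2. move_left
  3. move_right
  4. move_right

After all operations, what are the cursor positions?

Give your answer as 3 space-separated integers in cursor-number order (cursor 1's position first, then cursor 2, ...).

Answer: 3 6 9

Derivation:
After op 1 (insert('h')): buffer="ehkzhdyhp" (len 9), cursors c1@2 c2@5 c3@8, authorship .1..2..3.
After op 2 (move_left): buffer="ehkzhdyhp" (len 9), cursors c1@1 c2@4 c3@7, authorship .1..2..3.
After op 3 (move_right): buffer="ehkzhdyhp" (len 9), cursors c1@2 c2@5 c3@8, authorship .1..2..3.
After op 4 (move_right): buffer="ehkzhdyhp" (len 9), cursors c1@3 c2@6 c3@9, authorship .1..2..3.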